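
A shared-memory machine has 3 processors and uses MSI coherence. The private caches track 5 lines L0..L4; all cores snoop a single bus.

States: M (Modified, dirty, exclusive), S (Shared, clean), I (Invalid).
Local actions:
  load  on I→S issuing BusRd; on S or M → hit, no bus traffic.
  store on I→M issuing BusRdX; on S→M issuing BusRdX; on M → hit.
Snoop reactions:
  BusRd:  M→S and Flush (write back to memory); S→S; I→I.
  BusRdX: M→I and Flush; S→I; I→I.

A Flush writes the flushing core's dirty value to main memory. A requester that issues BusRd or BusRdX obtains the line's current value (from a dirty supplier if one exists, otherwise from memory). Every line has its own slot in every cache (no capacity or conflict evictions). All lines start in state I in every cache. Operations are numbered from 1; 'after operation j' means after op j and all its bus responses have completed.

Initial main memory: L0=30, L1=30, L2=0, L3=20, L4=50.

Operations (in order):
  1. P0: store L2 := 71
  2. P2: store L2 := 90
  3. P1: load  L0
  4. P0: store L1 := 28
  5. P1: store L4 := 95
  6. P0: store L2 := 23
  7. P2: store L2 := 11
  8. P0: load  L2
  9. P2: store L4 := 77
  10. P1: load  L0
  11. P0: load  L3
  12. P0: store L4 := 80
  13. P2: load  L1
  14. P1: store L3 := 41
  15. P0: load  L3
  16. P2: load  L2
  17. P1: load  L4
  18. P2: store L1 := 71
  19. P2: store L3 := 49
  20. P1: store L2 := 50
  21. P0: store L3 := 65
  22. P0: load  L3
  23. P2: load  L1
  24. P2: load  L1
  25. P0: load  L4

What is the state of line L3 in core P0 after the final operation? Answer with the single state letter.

state = M

  op1 P0: store L2 := 71 → M/I/I on L2; bus BusRdX; mem=0
  op2 P2: store L2 := 90 → I/I/M on L2; bus BusRdX Flush; mem=71
  op3 P1: load  L0 → I/S/I on L0; bus BusRd; mem=30
  op4 P0: store L1 := 28 → M/I/I on L1; bus BusRdX; mem=30
  op5 P1: store L4 := 95 → I/M/I on L4; bus BusRdX; mem=50
  op6 P0: store L2 := 23 → M/I/I on L2; bus BusRdX Flush; mem=90
  op7 P2: store L2 := 11 → I/I/M on L2; bus BusRdX Flush; mem=23
  op8 P0: load  L2 → S/I/S on L2; bus BusRd Flush; mem=11
  op9 P2: store L4 := 77 → I/I/M on L4; bus BusRdX Flush; mem=95
  op10 P1: load  L0 → I/S/I on L0; bus (none); mem=30
  op11 P0: load  L3 → S/I/I on L3; bus BusRd; mem=20
  op12 P0: store L4 := 80 → M/I/I on L4; bus BusRdX Flush; mem=77
  op13 P2: load  L1 → S/I/S on L1; bus BusRd Flush; mem=28
  op14 P1: store L3 := 41 → I/M/I on L3; bus BusRdX; mem=20
  op15 P0: load  L3 → S/S/I on L3; bus BusRd Flush; mem=41
  op16 P2: load  L2 → S/I/S on L2; bus (none); mem=11
  op17 P1: load  L4 → S/S/I on L4; bus BusRd Flush; mem=80
  op18 P2: store L1 := 71 → I/I/M on L1; bus BusRdX; mem=28
  op19 P2: store L3 := 49 → I/I/M on L3; bus BusRdX; mem=41
  op20 P1: store L2 := 50 → I/M/I on L2; bus BusRdX; mem=11
  op21 P0: store L3 := 65 → M/I/I on L3; bus BusRdX Flush; mem=49
  op22 P0: load  L3 → M/I/I on L3; bus (none); mem=49
  op23 P2: load  L1 → I/I/M on L1; bus (none); mem=28
  op24 P2: load  L1 → I/I/M on L1; bus (none); mem=28
  op25 P0: load  L4 → S/S/I on L4; bus (none); mem=80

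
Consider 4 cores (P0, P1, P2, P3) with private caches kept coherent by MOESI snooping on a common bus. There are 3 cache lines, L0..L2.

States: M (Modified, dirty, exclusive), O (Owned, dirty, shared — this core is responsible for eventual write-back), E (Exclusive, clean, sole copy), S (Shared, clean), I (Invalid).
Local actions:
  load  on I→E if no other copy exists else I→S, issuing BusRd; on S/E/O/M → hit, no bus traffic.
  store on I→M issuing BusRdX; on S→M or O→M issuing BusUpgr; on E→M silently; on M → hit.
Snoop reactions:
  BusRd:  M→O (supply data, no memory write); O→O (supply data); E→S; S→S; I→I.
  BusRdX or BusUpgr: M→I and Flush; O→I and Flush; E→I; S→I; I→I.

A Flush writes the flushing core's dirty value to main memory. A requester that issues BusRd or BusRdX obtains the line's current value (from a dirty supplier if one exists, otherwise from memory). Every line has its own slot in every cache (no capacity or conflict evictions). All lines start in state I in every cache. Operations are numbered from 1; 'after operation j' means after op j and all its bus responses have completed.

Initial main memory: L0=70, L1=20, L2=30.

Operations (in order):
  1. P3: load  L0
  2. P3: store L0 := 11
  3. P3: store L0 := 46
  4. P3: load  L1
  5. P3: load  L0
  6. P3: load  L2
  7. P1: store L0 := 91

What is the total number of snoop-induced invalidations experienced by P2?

invalidations = 0

  op1 P3: load  L0 → I/I/I/E on L0; bus BusRd; mem=70
  op2 P3: store L0 := 11 → I/I/I/M on L0; bus (none); mem=70
  op3 P3: store L0 := 46 → I/I/I/M on L0; bus (none); mem=70
  op4 P3: load  L1 → I/I/I/E on L1; bus BusRd; mem=20
  op5 P3: load  L0 → I/I/I/M on L0; bus (none); mem=70
  op6 P3: load  L2 → I/I/I/E on L2; bus BusRd; mem=30
  op7 P1: store L0 := 91 → I/M/I/I on L0; bus BusRdX Flush; mem=46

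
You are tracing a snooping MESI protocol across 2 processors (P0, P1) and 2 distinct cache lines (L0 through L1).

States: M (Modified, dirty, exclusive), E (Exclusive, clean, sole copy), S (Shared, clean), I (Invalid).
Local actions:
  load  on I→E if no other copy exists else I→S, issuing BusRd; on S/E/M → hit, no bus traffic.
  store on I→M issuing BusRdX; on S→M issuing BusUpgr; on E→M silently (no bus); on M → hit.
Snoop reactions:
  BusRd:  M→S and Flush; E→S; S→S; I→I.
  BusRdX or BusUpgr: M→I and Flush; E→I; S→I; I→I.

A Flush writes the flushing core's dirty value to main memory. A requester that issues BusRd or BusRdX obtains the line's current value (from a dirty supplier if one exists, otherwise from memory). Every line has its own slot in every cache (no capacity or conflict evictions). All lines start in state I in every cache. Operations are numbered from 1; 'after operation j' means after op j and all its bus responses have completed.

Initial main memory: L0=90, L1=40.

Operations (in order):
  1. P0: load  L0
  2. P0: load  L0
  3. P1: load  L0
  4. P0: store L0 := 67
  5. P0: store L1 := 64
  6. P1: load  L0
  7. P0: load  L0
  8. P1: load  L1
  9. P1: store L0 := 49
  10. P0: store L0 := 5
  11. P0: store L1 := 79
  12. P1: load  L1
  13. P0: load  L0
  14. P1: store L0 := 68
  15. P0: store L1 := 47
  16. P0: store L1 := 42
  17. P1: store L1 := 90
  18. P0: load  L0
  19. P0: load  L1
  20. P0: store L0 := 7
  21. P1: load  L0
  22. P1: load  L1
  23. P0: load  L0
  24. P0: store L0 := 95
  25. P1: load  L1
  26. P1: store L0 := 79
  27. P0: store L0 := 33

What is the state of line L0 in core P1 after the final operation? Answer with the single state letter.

step 1: P0: load  L0  ⟶  EI  (L0)  txn=BusRd  M[L0]=90
step 2: P0: load  L0  ⟶  EI  (L0)  txn=∅  M[L0]=90
step 3: P1: load  L0  ⟶  SS  (L0)  txn=BusRd  M[L0]=90
step 4: P0: store L0 := 67  ⟶  MI  (L0)  txn=BusUpgr  M[L0]=90
step 5: P0: store L1 := 64  ⟶  MI  (L1)  txn=BusRdX  M[L1]=40
step 6: P1: load  L0  ⟶  SS  (L0)  txn=BusRd+Flush  M[L0]=67
step 7: P0: load  L0  ⟶  SS  (L0)  txn=∅  M[L0]=67
step 8: P1: load  L1  ⟶  SS  (L1)  txn=BusRd+Flush  M[L1]=64
step 9: P1: store L0 := 49  ⟶  IM  (L0)  txn=BusUpgr  M[L0]=67
step 10: P0: store L0 := 5  ⟶  MI  (L0)  txn=BusRdX+Flush  M[L0]=49
step 11: P0: store L1 := 79  ⟶  MI  (L1)  txn=BusUpgr  M[L1]=64
step 12: P1: load  L1  ⟶  SS  (L1)  txn=BusRd+Flush  M[L1]=79
step 13: P0: load  L0  ⟶  MI  (L0)  txn=∅  M[L0]=49
step 14: P1: store L0 := 68  ⟶  IM  (L0)  txn=BusRdX+Flush  M[L0]=5
step 15: P0: store L1 := 47  ⟶  MI  (L1)  txn=BusUpgr  M[L1]=79
step 16: P0: store L1 := 42  ⟶  MI  (L1)  txn=∅  M[L1]=79
step 17: P1: store L1 := 90  ⟶  IM  (L1)  txn=BusRdX+Flush  M[L1]=42
step 18: P0: load  L0  ⟶  SS  (L0)  txn=BusRd+Flush  M[L0]=68
step 19: P0: load  L1  ⟶  SS  (L1)  txn=BusRd+Flush  M[L1]=90
step 20: P0: store L0 := 7  ⟶  MI  (L0)  txn=BusUpgr  M[L0]=68
step 21: P1: load  L0  ⟶  SS  (L0)  txn=BusRd+Flush  M[L0]=7
step 22: P1: load  L1  ⟶  SS  (L1)  txn=∅  M[L1]=90
step 23: P0: load  L0  ⟶  SS  (L0)  txn=∅  M[L0]=7
step 24: P0: store L0 := 95  ⟶  MI  (L0)  txn=BusUpgr  M[L0]=7
step 25: P1: load  L1  ⟶  SS  (L1)  txn=∅  M[L1]=90
step 26: P1: store L0 := 79  ⟶  IM  (L0)  txn=BusRdX+Flush  M[L0]=95
step 27: P0: store L0 := 33  ⟶  MI  (L0)  txn=BusRdX+Flush  M[L0]=79

state = I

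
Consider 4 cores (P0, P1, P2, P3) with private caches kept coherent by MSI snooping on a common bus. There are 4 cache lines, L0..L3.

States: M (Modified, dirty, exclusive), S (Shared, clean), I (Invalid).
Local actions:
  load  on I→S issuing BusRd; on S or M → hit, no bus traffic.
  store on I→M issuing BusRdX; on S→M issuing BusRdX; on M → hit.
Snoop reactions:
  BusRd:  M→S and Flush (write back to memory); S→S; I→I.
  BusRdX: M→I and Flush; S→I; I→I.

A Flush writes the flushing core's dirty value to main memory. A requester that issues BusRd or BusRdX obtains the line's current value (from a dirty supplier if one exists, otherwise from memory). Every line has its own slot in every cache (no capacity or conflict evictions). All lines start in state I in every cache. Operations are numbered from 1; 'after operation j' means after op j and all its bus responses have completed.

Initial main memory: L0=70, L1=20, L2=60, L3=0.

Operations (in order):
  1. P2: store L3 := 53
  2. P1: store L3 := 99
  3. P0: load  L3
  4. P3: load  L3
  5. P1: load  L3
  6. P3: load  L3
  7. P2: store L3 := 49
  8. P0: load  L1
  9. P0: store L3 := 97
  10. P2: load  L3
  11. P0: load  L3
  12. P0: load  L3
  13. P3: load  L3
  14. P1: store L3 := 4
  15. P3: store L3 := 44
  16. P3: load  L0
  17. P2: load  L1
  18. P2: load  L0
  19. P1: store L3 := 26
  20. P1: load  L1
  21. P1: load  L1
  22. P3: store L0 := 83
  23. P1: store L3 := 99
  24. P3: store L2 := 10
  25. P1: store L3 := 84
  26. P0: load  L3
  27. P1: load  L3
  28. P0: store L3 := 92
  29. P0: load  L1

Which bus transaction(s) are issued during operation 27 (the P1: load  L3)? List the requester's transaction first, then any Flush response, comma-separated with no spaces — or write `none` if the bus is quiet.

bus = none

1. P2: store L3 := 53  bus=[BusRdX]  L3: P0=I P1=I P2=M P3=I  mem[L3]=0
2. P1: store L3 := 99  bus=[BusRdX,Flush]  L3: P0=I P1=M P2=I P3=I  mem[L3]=53
3. P0: load  L3  bus=[BusRd,Flush]  L3: P0=S P1=S P2=I P3=I  mem[L3]=99
4. P3: load  L3  bus=[BusRd]  L3: P0=S P1=S P2=I P3=S  mem[L3]=99
5. P1: load  L3  bus=[-]  L3: P0=S P1=S P2=I P3=S  mem[L3]=99
6. P3: load  L3  bus=[-]  L3: P0=S P1=S P2=I P3=S  mem[L3]=99
7. P2: store L3 := 49  bus=[BusRdX]  L3: P0=I P1=I P2=M P3=I  mem[L3]=99
8. P0: load  L1  bus=[BusRd]  L1: P0=S P1=I P2=I P3=I  mem[L1]=20
9. P0: store L3 := 97  bus=[BusRdX,Flush]  L3: P0=M P1=I P2=I P3=I  mem[L3]=49
10. P2: load  L3  bus=[BusRd,Flush]  L3: P0=S P1=I P2=S P3=I  mem[L3]=97
11. P0: load  L3  bus=[-]  L3: P0=S P1=I P2=S P3=I  mem[L3]=97
12. P0: load  L3  bus=[-]  L3: P0=S P1=I P2=S P3=I  mem[L3]=97
13. P3: load  L3  bus=[BusRd]  L3: P0=S P1=I P2=S P3=S  mem[L3]=97
14. P1: store L3 := 4  bus=[BusRdX]  L3: P0=I P1=M P2=I P3=I  mem[L3]=97
15. P3: store L3 := 44  bus=[BusRdX,Flush]  L3: P0=I P1=I P2=I P3=M  mem[L3]=4
16. P3: load  L0  bus=[BusRd]  L0: P0=I P1=I P2=I P3=S  mem[L0]=70
17. P2: load  L1  bus=[BusRd]  L1: P0=S P1=I P2=S P3=I  mem[L1]=20
18. P2: load  L0  bus=[BusRd]  L0: P0=I P1=I P2=S P3=S  mem[L0]=70
19. P1: store L3 := 26  bus=[BusRdX,Flush]  L3: P0=I P1=M P2=I P3=I  mem[L3]=44
20. P1: load  L1  bus=[BusRd]  L1: P0=S P1=S P2=S P3=I  mem[L1]=20
21. P1: load  L1  bus=[-]  L1: P0=S P1=S P2=S P3=I  mem[L1]=20
22. P3: store L0 := 83  bus=[BusRdX]  L0: P0=I P1=I P2=I P3=M  mem[L0]=70
23. P1: store L3 := 99  bus=[-]  L3: P0=I P1=M P2=I P3=I  mem[L3]=44
24. P3: store L2 := 10  bus=[BusRdX]  L2: P0=I P1=I P2=I P3=M  mem[L2]=60
25. P1: store L3 := 84  bus=[-]  L3: P0=I P1=M P2=I P3=I  mem[L3]=44
26. P0: load  L3  bus=[BusRd,Flush]  L3: P0=S P1=S P2=I P3=I  mem[L3]=84
27. P1: load  L3  bus=[-]  L3: P0=S P1=S P2=I P3=I  mem[L3]=84
28. P0: store L3 := 92  bus=[BusRdX]  L3: P0=M P1=I P2=I P3=I  mem[L3]=84
29. P0: load  L1  bus=[-]  L1: P0=S P1=S P2=S P3=I  mem[L1]=20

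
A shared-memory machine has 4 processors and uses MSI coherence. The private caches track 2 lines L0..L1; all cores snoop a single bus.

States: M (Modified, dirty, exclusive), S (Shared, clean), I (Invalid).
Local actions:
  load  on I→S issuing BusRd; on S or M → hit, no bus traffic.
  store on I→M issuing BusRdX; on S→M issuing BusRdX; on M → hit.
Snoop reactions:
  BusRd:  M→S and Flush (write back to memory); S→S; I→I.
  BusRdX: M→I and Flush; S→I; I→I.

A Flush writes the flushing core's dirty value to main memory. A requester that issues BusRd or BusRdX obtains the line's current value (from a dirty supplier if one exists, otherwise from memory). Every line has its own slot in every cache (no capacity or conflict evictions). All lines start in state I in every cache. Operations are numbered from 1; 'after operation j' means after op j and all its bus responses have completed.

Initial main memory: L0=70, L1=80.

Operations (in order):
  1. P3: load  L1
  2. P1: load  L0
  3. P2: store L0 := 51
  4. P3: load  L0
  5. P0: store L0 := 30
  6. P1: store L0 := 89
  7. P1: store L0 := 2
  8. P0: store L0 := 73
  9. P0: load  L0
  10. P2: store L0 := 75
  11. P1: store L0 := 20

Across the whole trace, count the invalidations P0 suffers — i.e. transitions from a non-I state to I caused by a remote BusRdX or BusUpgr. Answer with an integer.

invalidations = 2

  op1 P3: load  L1 → I/I/I/S on L1; bus BusRd; mem=80
  op2 P1: load  L0 → I/S/I/I on L0; bus BusRd; mem=70
  op3 P2: store L0 := 51 → I/I/M/I on L0; bus BusRdX; mem=70
  op4 P3: load  L0 → I/I/S/S on L0; bus BusRd Flush; mem=51
  op5 P0: store L0 := 30 → M/I/I/I on L0; bus BusRdX; mem=51
  op6 P1: store L0 := 89 → I/M/I/I on L0; bus BusRdX Flush; mem=30
  op7 P1: store L0 := 2 → I/M/I/I on L0; bus (none); mem=30
  op8 P0: store L0 := 73 → M/I/I/I on L0; bus BusRdX Flush; mem=2
  op9 P0: load  L0 → M/I/I/I on L0; bus (none); mem=2
  op10 P2: store L0 := 75 → I/I/M/I on L0; bus BusRdX Flush; mem=73
  op11 P1: store L0 := 20 → I/M/I/I on L0; bus BusRdX Flush; mem=75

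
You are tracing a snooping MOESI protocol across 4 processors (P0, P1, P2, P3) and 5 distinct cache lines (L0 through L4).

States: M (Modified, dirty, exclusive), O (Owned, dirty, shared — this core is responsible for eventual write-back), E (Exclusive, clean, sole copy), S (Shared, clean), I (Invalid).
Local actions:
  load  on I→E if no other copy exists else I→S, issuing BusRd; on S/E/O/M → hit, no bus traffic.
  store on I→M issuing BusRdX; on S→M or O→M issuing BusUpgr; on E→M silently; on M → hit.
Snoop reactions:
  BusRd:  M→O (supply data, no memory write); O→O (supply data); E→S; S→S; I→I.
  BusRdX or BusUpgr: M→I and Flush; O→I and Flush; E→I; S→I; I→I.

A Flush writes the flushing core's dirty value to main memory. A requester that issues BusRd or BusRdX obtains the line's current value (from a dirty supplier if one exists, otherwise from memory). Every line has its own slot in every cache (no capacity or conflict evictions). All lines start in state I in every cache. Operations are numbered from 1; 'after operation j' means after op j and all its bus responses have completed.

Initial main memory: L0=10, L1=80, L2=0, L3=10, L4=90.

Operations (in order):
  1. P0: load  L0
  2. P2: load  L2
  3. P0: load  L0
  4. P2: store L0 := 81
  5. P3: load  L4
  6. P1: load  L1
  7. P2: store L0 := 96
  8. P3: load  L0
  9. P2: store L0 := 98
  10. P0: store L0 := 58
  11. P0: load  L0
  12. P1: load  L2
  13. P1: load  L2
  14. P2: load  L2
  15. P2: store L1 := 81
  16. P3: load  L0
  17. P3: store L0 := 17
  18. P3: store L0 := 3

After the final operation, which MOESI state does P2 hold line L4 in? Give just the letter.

1. P0: load  L0  bus=[BusRd]  L0: P0=E P1=I P2=I P3=I  mem[L0]=10
2. P2: load  L2  bus=[BusRd]  L2: P0=I P1=I P2=E P3=I  mem[L2]=0
3. P0: load  L0  bus=[-]  L0: P0=E P1=I P2=I P3=I  mem[L0]=10
4. P2: store L0 := 81  bus=[BusRdX]  L0: P0=I P1=I P2=M P3=I  mem[L0]=10
5. P3: load  L4  bus=[BusRd]  L4: P0=I P1=I P2=I P3=E  mem[L4]=90
6. P1: load  L1  bus=[BusRd]  L1: P0=I P1=E P2=I P3=I  mem[L1]=80
7. P2: store L0 := 96  bus=[-]  L0: P0=I P1=I P2=M P3=I  mem[L0]=10
8. P3: load  L0  bus=[BusRd]  L0: P0=I P1=I P2=O P3=S  mem[L0]=10
9. P2: store L0 := 98  bus=[BusUpgr]  L0: P0=I P1=I P2=M P3=I  mem[L0]=10
10. P0: store L0 := 58  bus=[BusRdX,Flush]  L0: P0=M P1=I P2=I P3=I  mem[L0]=98
11. P0: load  L0  bus=[-]  L0: P0=M P1=I P2=I P3=I  mem[L0]=98
12. P1: load  L2  bus=[BusRd]  L2: P0=I P1=S P2=S P3=I  mem[L2]=0
13. P1: load  L2  bus=[-]  L2: P0=I P1=S P2=S P3=I  mem[L2]=0
14. P2: load  L2  bus=[-]  L2: P0=I P1=S P2=S P3=I  mem[L2]=0
15. P2: store L1 := 81  bus=[BusRdX]  L1: P0=I P1=I P2=M P3=I  mem[L1]=80
16. P3: load  L0  bus=[BusRd]  L0: P0=O P1=I P2=I P3=S  mem[L0]=98
17. P3: store L0 := 17  bus=[BusUpgr,Flush]  L0: P0=I P1=I P2=I P3=M  mem[L0]=58
18. P3: store L0 := 3  bus=[-]  L0: P0=I P1=I P2=I P3=M  mem[L0]=58

state = I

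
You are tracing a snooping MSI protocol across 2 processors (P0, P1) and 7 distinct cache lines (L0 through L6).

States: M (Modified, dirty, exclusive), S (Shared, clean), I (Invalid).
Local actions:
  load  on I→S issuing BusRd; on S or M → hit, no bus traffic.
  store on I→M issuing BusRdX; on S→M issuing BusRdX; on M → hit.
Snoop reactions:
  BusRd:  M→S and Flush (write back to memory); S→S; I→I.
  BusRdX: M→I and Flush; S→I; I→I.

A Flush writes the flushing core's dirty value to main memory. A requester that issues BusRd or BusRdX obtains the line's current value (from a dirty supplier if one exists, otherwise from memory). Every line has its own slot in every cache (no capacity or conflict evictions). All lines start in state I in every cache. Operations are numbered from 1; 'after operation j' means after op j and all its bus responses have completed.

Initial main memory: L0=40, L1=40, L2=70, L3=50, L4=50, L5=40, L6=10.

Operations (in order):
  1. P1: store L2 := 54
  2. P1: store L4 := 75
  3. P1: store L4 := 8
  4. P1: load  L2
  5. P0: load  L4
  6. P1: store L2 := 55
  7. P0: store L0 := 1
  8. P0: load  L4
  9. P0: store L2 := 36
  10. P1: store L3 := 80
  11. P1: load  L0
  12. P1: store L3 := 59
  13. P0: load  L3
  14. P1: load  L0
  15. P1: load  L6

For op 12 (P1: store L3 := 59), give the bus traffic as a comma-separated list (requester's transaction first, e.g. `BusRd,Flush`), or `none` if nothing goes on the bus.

bus = none

1. P1: store L2 := 54  bus=[BusRdX]  L2: P0=I P1=M  mem[L2]=70
2. P1: store L4 := 75  bus=[BusRdX]  L4: P0=I P1=M  mem[L4]=50
3. P1: store L4 := 8  bus=[-]  L4: P0=I P1=M  mem[L4]=50
4. P1: load  L2  bus=[-]  L2: P0=I P1=M  mem[L2]=70
5. P0: load  L4  bus=[BusRd,Flush]  L4: P0=S P1=S  mem[L4]=8
6. P1: store L2 := 55  bus=[-]  L2: P0=I P1=M  mem[L2]=70
7. P0: store L0 := 1  bus=[BusRdX]  L0: P0=M P1=I  mem[L0]=40
8. P0: load  L4  bus=[-]  L4: P0=S P1=S  mem[L4]=8
9. P0: store L2 := 36  bus=[BusRdX,Flush]  L2: P0=M P1=I  mem[L2]=55
10. P1: store L3 := 80  bus=[BusRdX]  L3: P0=I P1=M  mem[L3]=50
11. P1: load  L0  bus=[BusRd,Flush]  L0: P0=S P1=S  mem[L0]=1
12. P1: store L3 := 59  bus=[-]  L3: P0=I P1=M  mem[L3]=50
13. P0: load  L3  bus=[BusRd,Flush]  L3: P0=S P1=S  mem[L3]=59
14. P1: load  L0  bus=[-]  L0: P0=S P1=S  mem[L0]=1
15. P1: load  L6  bus=[BusRd]  L6: P0=I P1=S  mem[L6]=10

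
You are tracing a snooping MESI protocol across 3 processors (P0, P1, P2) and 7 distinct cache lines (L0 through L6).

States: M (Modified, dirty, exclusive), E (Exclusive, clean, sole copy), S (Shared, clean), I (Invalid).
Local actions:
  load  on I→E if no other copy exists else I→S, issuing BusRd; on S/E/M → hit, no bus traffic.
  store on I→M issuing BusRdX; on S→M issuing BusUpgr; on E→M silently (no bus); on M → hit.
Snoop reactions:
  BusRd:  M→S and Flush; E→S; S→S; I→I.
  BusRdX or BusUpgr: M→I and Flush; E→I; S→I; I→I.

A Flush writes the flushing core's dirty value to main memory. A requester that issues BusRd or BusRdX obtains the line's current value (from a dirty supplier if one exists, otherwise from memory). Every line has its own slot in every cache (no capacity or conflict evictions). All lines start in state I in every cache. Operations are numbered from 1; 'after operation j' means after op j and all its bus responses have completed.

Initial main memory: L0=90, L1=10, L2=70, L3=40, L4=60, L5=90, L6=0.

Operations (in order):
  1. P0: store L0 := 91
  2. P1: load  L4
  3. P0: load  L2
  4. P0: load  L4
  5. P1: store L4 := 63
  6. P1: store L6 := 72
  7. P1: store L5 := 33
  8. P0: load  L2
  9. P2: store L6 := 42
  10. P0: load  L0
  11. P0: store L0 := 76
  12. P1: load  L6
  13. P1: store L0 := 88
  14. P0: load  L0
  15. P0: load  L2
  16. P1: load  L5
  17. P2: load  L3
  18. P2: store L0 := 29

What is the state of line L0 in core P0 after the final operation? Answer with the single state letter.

state = I

  op1 P0: store L0 := 91 → M/I/I on L0; bus BusRdX; mem=90
  op2 P1: load  L4 → I/E/I on L4; bus BusRd; mem=60
  op3 P0: load  L2 → E/I/I on L2; bus BusRd; mem=70
  op4 P0: load  L4 → S/S/I on L4; bus BusRd; mem=60
  op5 P1: store L4 := 63 → I/M/I on L4; bus BusUpgr; mem=60
  op6 P1: store L6 := 72 → I/M/I on L6; bus BusRdX; mem=0
  op7 P1: store L5 := 33 → I/M/I on L5; bus BusRdX; mem=90
  op8 P0: load  L2 → E/I/I on L2; bus (none); mem=70
  op9 P2: store L6 := 42 → I/I/M on L6; bus BusRdX Flush; mem=72
  op10 P0: load  L0 → M/I/I on L0; bus (none); mem=90
  op11 P0: store L0 := 76 → M/I/I on L0; bus (none); mem=90
  op12 P1: load  L6 → I/S/S on L6; bus BusRd Flush; mem=42
  op13 P1: store L0 := 88 → I/M/I on L0; bus BusRdX Flush; mem=76
  op14 P0: load  L0 → S/S/I on L0; bus BusRd Flush; mem=88
  op15 P0: load  L2 → E/I/I on L2; bus (none); mem=70
  op16 P1: load  L5 → I/M/I on L5; bus (none); mem=90
  op17 P2: load  L3 → I/I/E on L3; bus BusRd; mem=40
  op18 P2: store L0 := 29 → I/I/M on L0; bus BusRdX; mem=88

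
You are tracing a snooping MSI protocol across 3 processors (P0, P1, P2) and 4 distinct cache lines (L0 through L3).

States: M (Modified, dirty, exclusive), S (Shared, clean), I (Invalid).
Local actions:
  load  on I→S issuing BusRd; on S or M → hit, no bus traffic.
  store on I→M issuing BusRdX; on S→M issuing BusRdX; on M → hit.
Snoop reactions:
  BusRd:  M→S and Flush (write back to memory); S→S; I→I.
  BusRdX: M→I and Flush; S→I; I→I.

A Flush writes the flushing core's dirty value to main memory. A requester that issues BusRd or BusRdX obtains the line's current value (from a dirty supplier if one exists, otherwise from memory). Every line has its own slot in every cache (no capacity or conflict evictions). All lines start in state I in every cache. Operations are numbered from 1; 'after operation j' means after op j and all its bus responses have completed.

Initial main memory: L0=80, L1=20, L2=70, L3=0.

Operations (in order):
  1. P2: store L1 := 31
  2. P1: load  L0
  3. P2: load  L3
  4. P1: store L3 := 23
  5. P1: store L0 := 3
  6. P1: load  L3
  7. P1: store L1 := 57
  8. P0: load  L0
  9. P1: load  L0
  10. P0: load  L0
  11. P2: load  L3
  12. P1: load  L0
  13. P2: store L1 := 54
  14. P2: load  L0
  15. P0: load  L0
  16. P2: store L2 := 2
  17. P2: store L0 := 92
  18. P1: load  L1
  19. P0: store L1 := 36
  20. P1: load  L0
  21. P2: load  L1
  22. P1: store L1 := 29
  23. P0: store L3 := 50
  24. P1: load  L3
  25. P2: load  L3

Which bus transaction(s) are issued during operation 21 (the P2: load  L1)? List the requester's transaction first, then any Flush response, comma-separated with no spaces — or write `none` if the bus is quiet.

bus = BusRd,Flush

step 1: P2: store L1 := 31  ⟶  IIM  (L1)  txn=BusRdX  M[L1]=20
step 2: P1: load  L0  ⟶  ISI  (L0)  txn=BusRd  M[L0]=80
step 3: P2: load  L3  ⟶  IIS  (L3)  txn=BusRd  M[L3]=0
step 4: P1: store L3 := 23  ⟶  IMI  (L3)  txn=BusRdX  M[L3]=0
step 5: P1: store L0 := 3  ⟶  IMI  (L0)  txn=BusRdX  M[L0]=80
step 6: P1: load  L3  ⟶  IMI  (L3)  txn=∅  M[L3]=0
step 7: P1: store L1 := 57  ⟶  IMI  (L1)  txn=BusRdX+Flush  M[L1]=31
step 8: P0: load  L0  ⟶  SSI  (L0)  txn=BusRd+Flush  M[L0]=3
step 9: P1: load  L0  ⟶  SSI  (L0)  txn=∅  M[L0]=3
step 10: P0: load  L0  ⟶  SSI  (L0)  txn=∅  M[L0]=3
step 11: P2: load  L3  ⟶  ISS  (L3)  txn=BusRd+Flush  M[L3]=23
step 12: P1: load  L0  ⟶  SSI  (L0)  txn=∅  M[L0]=3
step 13: P2: store L1 := 54  ⟶  IIM  (L1)  txn=BusRdX+Flush  M[L1]=57
step 14: P2: load  L0  ⟶  SSS  (L0)  txn=BusRd  M[L0]=3
step 15: P0: load  L0  ⟶  SSS  (L0)  txn=∅  M[L0]=3
step 16: P2: store L2 := 2  ⟶  IIM  (L2)  txn=BusRdX  M[L2]=70
step 17: P2: store L0 := 92  ⟶  IIM  (L0)  txn=BusRdX  M[L0]=3
step 18: P1: load  L1  ⟶  ISS  (L1)  txn=BusRd+Flush  M[L1]=54
step 19: P0: store L1 := 36  ⟶  MII  (L1)  txn=BusRdX  M[L1]=54
step 20: P1: load  L0  ⟶  ISS  (L0)  txn=BusRd+Flush  M[L0]=92
step 21: P2: load  L1  ⟶  SIS  (L1)  txn=BusRd+Flush  M[L1]=36
step 22: P1: store L1 := 29  ⟶  IMI  (L1)  txn=BusRdX  M[L1]=36
step 23: P0: store L3 := 50  ⟶  MII  (L3)  txn=BusRdX  M[L3]=23
step 24: P1: load  L3  ⟶  SSI  (L3)  txn=BusRd+Flush  M[L3]=50
step 25: P2: load  L3  ⟶  SSS  (L3)  txn=BusRd  M[L3]=50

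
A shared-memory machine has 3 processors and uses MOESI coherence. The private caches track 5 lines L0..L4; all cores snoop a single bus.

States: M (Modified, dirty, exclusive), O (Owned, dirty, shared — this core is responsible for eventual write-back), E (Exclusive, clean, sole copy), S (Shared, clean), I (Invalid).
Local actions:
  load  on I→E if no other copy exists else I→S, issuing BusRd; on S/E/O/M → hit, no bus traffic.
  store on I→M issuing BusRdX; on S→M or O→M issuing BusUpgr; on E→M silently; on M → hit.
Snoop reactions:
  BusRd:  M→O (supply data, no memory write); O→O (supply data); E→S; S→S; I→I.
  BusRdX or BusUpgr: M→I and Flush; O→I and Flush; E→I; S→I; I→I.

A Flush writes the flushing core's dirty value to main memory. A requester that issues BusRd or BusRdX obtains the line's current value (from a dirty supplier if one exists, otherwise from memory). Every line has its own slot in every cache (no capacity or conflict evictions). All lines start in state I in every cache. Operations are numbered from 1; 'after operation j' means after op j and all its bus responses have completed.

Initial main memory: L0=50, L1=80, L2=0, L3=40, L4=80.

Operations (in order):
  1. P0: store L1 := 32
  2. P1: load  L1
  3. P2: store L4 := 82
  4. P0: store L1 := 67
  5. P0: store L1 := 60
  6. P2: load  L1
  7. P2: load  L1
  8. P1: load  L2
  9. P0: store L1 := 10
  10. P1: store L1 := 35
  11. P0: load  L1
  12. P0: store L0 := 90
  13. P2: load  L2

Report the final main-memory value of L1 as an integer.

memory[L1] = 10

[1] P0: store L1 := 32 | P0:M(32), P1:I, P2:I | bus: BusRdX
[2] P1: load  L1 | P0:O(32), P1:S(32), P2:I | bus: BusRd
[3] P2: store L4 := 82 | P0:I, P1:I, P2:M(82) | bus: BusRdX
[4] P0: store L1 := 67 | P0:M(67), P1:I, P2:I | bus: BusUpgr
[5] P0: store L1 := 60 | P0:M(60), P1:I, P2:I | bus: none
[6] P2: load  L1 | P0:O(60), P1:I, P2:S(60) | bus: BusRd
[7] P2: load  L1 | P0:O(60), P1:I, P2:S(60) | bus: none
[8] P1: load  L2 | P0:I, P1:E(0), P2:I | bus: BusRd
[9] P0: store L1 := 10 | P0:M(10), P1:I, P2:I | bus: BusUpgr
[10] P1: store L1 := 35 | P0:I, P1:M(35), P2:I | bus: BusRdX,Flush
[11] P0: load  L1 | P0:S(35), P1:O(35), P2:I | bus: BusRd
[12] P0: store L0 := 90 | P0:M(90), P1:I, P2:I | bus: BusRdX
[13] P2: load  L2 | P0:I, P1:S(0), P2:S(0) | bus: BusRd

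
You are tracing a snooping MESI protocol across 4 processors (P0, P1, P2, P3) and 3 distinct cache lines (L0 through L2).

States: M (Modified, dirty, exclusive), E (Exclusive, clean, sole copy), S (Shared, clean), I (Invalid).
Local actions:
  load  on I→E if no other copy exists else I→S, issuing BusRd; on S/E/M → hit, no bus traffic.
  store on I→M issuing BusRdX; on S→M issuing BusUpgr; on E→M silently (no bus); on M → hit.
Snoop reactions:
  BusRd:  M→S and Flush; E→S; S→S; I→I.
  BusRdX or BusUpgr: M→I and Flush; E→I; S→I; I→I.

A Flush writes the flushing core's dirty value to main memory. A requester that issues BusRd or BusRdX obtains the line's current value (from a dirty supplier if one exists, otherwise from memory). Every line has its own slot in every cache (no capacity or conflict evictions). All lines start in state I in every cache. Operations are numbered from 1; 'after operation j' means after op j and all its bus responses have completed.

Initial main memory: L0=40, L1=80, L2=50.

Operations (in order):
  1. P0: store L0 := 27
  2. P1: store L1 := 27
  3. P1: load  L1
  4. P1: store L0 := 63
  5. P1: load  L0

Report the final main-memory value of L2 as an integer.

  op1 P0: store L0 := 27 → M/I/I/I on L0; bus BusRdX; mem=40
  op2 P1: store L1 := 27 → I/M/I/I on L1; bus BusRdX; mem=80
  op3 P1: load  L1 → I/M/I/I on L1; bus (none); mem=80
  op4 P1: store L0 := 63 → I/M/I/I on L0; bus BusRdX Flush; mem=27
  op5 P1: load  L0 → I/M/I/I on L0; bus (none); mem=27

memory[L2] = 50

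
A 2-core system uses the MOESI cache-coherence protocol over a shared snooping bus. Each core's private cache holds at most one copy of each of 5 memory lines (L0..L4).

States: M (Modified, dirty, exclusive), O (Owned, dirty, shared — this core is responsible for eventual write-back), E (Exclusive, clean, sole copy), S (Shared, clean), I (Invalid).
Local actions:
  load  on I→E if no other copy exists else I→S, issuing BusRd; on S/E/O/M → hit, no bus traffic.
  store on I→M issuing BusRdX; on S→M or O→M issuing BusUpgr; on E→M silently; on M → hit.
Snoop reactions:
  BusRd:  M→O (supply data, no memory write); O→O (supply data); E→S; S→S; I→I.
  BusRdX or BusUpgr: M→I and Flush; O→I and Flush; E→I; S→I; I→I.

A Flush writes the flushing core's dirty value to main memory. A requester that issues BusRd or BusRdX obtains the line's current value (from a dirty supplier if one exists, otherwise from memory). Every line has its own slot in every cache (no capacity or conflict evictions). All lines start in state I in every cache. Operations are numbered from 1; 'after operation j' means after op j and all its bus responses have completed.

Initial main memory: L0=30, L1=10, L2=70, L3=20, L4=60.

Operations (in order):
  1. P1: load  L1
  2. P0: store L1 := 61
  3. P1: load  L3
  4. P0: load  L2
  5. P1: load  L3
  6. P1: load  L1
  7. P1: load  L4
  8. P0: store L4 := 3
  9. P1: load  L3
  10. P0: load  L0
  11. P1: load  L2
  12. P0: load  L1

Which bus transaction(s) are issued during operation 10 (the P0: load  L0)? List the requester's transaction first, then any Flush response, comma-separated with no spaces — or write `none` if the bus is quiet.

1. P1: load  L1  bus=[BusRd]  L1: P0=I P1=E  mem[L1]=10
2. P0: store L1 := 61  bus=[BusRdX]  L1: P0=M P1=I  mem[L1]=10
3. P1: load  L3  bus=[BusRd]  L3: P0=I P1=E  mem[L3]=20
4. P0: load  L2  bus=[BusRd]  L2: P0=E P1=I  mem[L2]=70
5. P1: load  L3  bus=[-]  L3: P0=I P1=E  mem[L3]=20
6. P1: load  L1  bus=[BusRd]  L1: P0=O P1=S  mem[L1]=10
7. P1: load  L4  bus=[BusRd]  L4: P0=I P1=E  mem[L4]=60
8. P0: store L4 := 3  bus=[BusRdX]  L4: P0=M P1=I  mem[L4]=60
9. P1: load  L3  bus=[-]  L3: P0=I P1=E  mem[L3]=20
10. P0: load  L0  bus=[BusRd]  L0: P0=E P1=I  mem[L0]=30
11. P1: load  L2  bus=[BusRd]  L2: P0=S P1=S  mem[L2]=70
12. P0: load  L1  bus=[-]  L1: P0=O P1=S  mem[L1]=10

bus = BusRd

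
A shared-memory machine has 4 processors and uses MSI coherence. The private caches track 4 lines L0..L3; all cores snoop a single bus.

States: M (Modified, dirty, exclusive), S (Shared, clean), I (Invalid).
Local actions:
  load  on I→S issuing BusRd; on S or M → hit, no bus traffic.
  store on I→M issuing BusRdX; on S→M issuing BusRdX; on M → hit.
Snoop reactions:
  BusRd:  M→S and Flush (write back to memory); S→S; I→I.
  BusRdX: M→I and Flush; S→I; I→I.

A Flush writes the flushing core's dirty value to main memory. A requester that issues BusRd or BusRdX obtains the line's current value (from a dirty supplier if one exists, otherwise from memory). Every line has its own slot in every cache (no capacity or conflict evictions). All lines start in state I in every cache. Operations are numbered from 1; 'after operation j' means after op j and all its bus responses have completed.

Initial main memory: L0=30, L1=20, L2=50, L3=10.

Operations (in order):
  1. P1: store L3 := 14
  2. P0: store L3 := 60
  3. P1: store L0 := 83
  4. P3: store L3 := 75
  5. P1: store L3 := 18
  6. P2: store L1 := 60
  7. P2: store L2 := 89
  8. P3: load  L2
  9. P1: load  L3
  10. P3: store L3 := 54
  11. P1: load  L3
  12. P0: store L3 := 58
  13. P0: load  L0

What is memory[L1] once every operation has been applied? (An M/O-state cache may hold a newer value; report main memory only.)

memory[L1] = 20

1. P1: store L3 := 14  bus=[BusRdX]  L3: P0=I P1=M P2=I P3=I  mem[L3]=10
2. P0: store L3 := 60  bus=[BusRdX,Flush]  L3: P0=M P1=I P2=I P3=I  mem[L3]=14
3. P1: store L0 := 83  bus=[BusRdX]  L0: P0=I P1=M P2=I P3=I  mem[L0]=30
4. P3: store L3 := 75  bus=[BusRdX,Flush]  L3: P0=I P1=I P2=I P3=M  mem[L3]=60
5. P1: store L3 := 18  bus=[BusRdX,Flush]  L3: P0=I P1=M P2=I P3=I  mem[L3]=75
6. P2: store L1 := 60  bus=[BusRdX]  L1: P0=I P1=I P2=M P3=I  mem[L1]=20
7. P2: store L2 := 89  bus=[BusRdX]  L2: P0=I P1=I P2=M P3=I  mem[L2]=50
8. P3: load  L2  bus=[BusRd,Flush]  L2: P0=I P1=I P2=S P3=S  mem[L2]=89
9. P1: load  L3  bus=[-]  L3: P0=I P1=M P2=I P3=I  mem[L3]=75
10. P3: store L3 := 54  bus=[BusRdX,Flush]  L3: P0=I P1=I P2=I P3=M  mem[L3]=18
11. P1: load  L3  bus=[BusRd,Flush]  L3: P0=I P1=S P2=I P3=S  mem[L3]=54
12. P0: store L3 := 58  bus=[BusRdX]  L3: P0=M P1=I P2=I P3=I  mem[L3]=54
13. P0: load  L0  bus=[BusRd,Flush]  L0: P0=S P1=S P2=I P3=I  mem[L0]=83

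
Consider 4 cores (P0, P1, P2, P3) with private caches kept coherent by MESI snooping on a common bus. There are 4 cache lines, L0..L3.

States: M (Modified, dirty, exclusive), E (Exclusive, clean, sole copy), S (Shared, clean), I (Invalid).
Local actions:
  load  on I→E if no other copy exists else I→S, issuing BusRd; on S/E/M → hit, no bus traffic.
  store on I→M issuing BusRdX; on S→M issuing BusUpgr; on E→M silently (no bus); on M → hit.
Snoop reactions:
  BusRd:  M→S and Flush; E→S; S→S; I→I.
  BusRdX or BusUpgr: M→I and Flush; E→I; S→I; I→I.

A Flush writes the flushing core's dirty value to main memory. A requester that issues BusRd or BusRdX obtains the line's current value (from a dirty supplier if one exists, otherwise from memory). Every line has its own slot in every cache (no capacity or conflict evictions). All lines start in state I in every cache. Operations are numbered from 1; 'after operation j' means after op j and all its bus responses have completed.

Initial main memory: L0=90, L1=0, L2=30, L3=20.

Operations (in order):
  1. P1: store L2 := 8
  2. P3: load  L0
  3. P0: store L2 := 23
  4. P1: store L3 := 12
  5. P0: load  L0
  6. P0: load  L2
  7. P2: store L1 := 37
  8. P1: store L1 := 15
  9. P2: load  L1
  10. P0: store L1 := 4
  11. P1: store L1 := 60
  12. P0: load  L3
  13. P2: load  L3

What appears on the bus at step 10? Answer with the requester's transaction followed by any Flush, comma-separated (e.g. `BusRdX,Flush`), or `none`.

bus = BusRdX

  op1 P1: store L2 := 8 → I/M/I/I on L2; bus BusRdX; mem=30
  op2 P3: load  L0 → I/I/I/E on L0; bus BusRd; mem=90
  op3 P0: store L2 := 23 → M/I/I/I on L2; bus BusRdX Flush; mem=8
  op4 P1: store L3 := 12 → I/M/I/I on L3; bus BusRdX; mem=20
  op5 P0: load  L0 → S/I/I/S on L0; bus BusRd; mem=90
  op6 P0: load  L2 → M/I/I/I on L2; bus (none); mem=8
  op7 P2: store L1 := 37 → I/I/M/I on L1; bus BusRdX; mem=0
  op8 P1: store L1 := 15 → I/M/I/I on L1; bus BusRdX Flush; mem=37
  op9 P2: load  L1 → I/S/S/I on L1; bus BusRd Flush; mem=15
  op10 P0: store L1 := 4 → M/I/I/I on L1; bus BusRdX; mem=15
  op11 P1: store L1 := 60 → I/M/I/I on L1; bus BusRdX Flush; mem=4
  op12 P0: load  L3 → S/S/I/I on L3; bus BusRd Flush; mem=12
  op13 P2: load  L3 → S/S/S/I on L3; bus BusRd; mem=12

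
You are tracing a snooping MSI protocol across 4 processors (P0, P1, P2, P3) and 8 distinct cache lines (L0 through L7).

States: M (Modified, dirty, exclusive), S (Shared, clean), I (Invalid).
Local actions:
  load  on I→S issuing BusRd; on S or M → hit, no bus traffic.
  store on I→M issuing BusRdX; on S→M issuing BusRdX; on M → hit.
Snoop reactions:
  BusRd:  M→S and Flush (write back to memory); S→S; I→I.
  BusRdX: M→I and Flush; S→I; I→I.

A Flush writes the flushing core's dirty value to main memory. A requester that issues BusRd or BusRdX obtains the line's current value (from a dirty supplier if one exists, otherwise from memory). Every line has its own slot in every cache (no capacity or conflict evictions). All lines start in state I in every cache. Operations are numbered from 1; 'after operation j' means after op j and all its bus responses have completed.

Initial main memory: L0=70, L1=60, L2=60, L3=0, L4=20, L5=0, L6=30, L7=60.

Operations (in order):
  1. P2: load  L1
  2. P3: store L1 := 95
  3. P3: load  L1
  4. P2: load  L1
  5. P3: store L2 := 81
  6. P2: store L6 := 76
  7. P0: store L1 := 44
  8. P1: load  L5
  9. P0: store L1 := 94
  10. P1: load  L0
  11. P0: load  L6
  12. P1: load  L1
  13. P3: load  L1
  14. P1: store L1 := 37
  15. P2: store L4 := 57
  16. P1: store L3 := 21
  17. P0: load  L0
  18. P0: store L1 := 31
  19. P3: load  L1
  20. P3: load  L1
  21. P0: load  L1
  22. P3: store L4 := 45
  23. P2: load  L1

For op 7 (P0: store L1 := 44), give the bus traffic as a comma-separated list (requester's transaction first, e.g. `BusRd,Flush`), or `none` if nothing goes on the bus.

  op1 P2: load  L1 → I/I/S/I on L1; bus BusRd; mem=60
  op2 P3: store L1 := 95 → I/I/I/M on L1; bus BusRdX; mem=60
  op3 P3: load  L1 → I/I/I/M on L1; bus (none); mem=60
  op4 P2: load  L1 → I/I/S/S on L1; bus BusRd Flush; mem=95
  op5 P3: store L2 := 81 → I/I/I/M on L2; bus BusRdX; mem=60
  op6 P2: store L6 := 76 → I/I/M/I on L6; bus BusRdX; mem=30
  op7 P0: store L1 := 44 → M/I/I/I on L1; bus BusRdX; mem=95
  op8 P1: load  L5 → I/S/I/I on L5; bus BusRd; mem=0
  op9 P0: store L1 := 94 → M/I/I/I on L1; bus (none); mem=95
  op10 P1: load  L0 → I/S/I/I on L0; bus BusRd; mem=70
  op11 P0: load  L6 → S/I/S/I on L6; bus BusRd Flush; mem=76
  op12 P1: load  L1 → S/S/I/I on L1; bus BusRd Flush; mem=94
  op13 P3: load  L1 → S/S/I/S on L1; bus BusRd; mem=94
  op14 P1: store L1 := 37 → I/M/I/I on L1; bus BusRdX; mem=94
  op15 P2: store L4 := 57 → I/I/M/I on L4; bus BusRdX; mem=20
  op16 P1: store L3 := 21 → I/M/I/I on L3; bus BusRdX; mem=0
  op17 P0: load  L0 → S/S/I/I on L0; bus BusRd; mem=70
  op18 P0: store L1 := 31 → M/I/I/I on L1; bus BusRdX Flush; mem=37
  op19 P3: load  L1 → S/I/I/S on L1; bus BusRd Flush; mem=31
  op20 P3: load  L1 → S/I/I/S on L1; bus (none); mem=31
  op21 P0: load  L1 → S/I/I/S on L1; bus (none); mem=31
  op22 P3: store L4 := 45 → I/I/I/M on L4; bus BusRdX Flush; mem=57
  op23 P2: load  L1 → S/I/S/S on L1; bus BusRd; mem=31

bus = BusRdX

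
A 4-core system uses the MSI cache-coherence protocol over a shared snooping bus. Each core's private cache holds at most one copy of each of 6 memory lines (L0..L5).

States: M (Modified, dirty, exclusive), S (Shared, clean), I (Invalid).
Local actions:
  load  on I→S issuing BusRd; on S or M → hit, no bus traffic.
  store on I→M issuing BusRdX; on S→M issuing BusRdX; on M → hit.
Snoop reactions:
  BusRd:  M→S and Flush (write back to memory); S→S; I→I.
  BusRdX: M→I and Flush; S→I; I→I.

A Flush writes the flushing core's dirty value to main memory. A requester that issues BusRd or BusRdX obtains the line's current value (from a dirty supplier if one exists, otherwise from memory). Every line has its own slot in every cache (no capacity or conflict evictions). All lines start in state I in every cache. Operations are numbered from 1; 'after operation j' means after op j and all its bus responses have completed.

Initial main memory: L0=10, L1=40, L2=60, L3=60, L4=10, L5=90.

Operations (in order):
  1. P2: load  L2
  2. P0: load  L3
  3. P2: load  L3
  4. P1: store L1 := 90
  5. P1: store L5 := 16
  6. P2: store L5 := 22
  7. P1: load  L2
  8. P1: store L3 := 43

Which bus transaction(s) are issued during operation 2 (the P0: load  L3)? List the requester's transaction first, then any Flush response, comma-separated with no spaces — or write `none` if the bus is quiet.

  op1 P2: load  L2 → I/I/S/I on L2; bus BusRd; mem=60
  op2 P0: load  L3 → S/I/I/I on L3; bus BusRd; mem=60
  op3 P2: load  L3 → S/I/S/I on L3; bus BusRd; mem=60
  op4 P1: store L1 := 90 → I/M/I/I on L1; bus BusRdX; mem=40
  op5 P1: store L5 := 16 → I/M/I/I on L5; bus BusRdX; mem=90
  op6 P2: store L5 := 22 → I/I/M/I on L5; bus BusRdX Flush; mem=16
  op7 P1: load  L2 → I/S/S/I on L2; bus BusRd; mem=60
  op8 P1: store L3 := 43 → I/M/I/I on L3; bus BusRdX; mem=60

bus = BusRd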